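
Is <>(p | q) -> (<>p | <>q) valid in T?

Tableau for the negation ~(<>(p | q) -> (<>p | <>q)):
1. ~(<>(p | q) -> (<>p | <>q)), u
2. <>(p | q), u
3. ~(<>p | <>q), u
4. ~<>p, u
5. ~<>q, u
6. ~p, u
7. ~q, u
8. p | q, v
9. ~p, v
10. ~q, v
11. q, v
Accessibility: uRu, uRv, vRv
Branch closes: q and ~q both at v.
Every branch of the negation's tableau closes; the branch above is one of them.

Valid in T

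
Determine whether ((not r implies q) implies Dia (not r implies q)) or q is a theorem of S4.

Valid

Tableau for the negation not (((not r implies q) implies Dia (not r implies q)) or q):
1. not (((not r implies q) implies Dia (not r implies q)) or q), 0
2. not ((not r implies q) implies Dia (not r implies q)), 0   [neg-or-rule on 1]
3. not q, 0   [neg-or-rule on 1]
4. not r implies q, 0   [neg-implies-rule on 2]
5. not Dia (not r implies q), 0   [neg-implies-rule on 2]
6. not (not r implies q), 0   [neg-Dia-rule on 5 via 0R0]
7. not r, 0   [neg-implies-rule on 6]
8. q, 0   [implies-rule on 4 (branches; this branch)]
Accessibility: 0R0
Branch closes: q and not q both at 0.
Every branch of the negation's tableau closes; the branch above is one of them.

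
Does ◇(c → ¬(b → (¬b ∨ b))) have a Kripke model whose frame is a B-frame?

Yes, satisfiable

1. ◇(c → ¬(b → (¬b ∨ b))), u
2. c → ¬(b → (¬b ∨ b)), v
3. ¬c, v
Accessibility: uRu, uRv, vRu, vRv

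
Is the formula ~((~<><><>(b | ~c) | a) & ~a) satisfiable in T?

Satisfiable

1. ~((~<><><>(b | ~c) | a) & ~a), 0
2. a, 0
Accessibility: 0R0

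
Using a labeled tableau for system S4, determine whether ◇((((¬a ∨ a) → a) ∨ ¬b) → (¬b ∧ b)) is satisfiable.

Satisfiable (open branch found)

1. ◇((((¬a ∨ a) → a) ∨ ¬b) → (¬b ∧ b)), u
2. (((¬a ∨ a) → a) ∨ ¬b) → (¬b ∧ b), v
3. ¬(((¬a ∨ a) → a) ∨ ¬b), v
4. ¬((¬a ∨ a) → a), v
5. b, v
6. ¬a ∨ a, v
7. ¬a, v
Accessibility: uRu, uRv, vRv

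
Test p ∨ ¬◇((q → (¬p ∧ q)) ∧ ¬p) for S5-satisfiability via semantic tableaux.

Satisfiable (open branch found)

1. p ∨ ¬◇((q → (¬p ∧ q)) ∧ ¬p), u
2. ¬◇((q → (¬p ∧ q)) ∧ ¬p), u
3. ¬((q → (¬p ∧ q)) ∧ ¬p), u
4. p, u
Accessibility: uRu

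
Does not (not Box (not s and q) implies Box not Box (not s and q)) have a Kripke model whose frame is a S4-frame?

Satisfiable (open branch found)

1. not (not Box (not s and q) implies Box not Box (not s and q)), w0
2. not Box (not s and q), w0   [neg-implies-rule on 1]
3. not Box not Box (not s and q), w0   [neg-implies-rule on 1]
4. not (not s and q), w1   [neg-Box-rule on 2: fresh world w1, w0Rw1]
5. not q, w1   [neg-and-rule on 4 (branches; this branch)]
6. Box (not s and q), w2   [neg-Box-rule on 3: fresh world w2, w0Rw2]
7. not s and q, w2   [Box-rule on 6 via w2Rw2]
8. not s, w2   [and-rule on 7]
9. q, w2   [and-rule on 7]
Accessibility: w0Rw0, w0Rw1, w0Rw2, w1Rw1, w2Rw2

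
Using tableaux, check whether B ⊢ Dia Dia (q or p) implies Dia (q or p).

Not valid

Tableau for the negation not (Dia Dia (q or p) implies Dia (q or p)):
1. not (Dia Dia (q or p) implies Dia (q or p)), w0
2. Dia Dia (q or p), w0
3. not Dia (q or p), w0
4. not (q or p), w0
5. not q, w0
6. not p, w0
7. Dia (q or p), w1
8. not (q or p), w1
9. not q, w1
10. not p, w1
11. q or p, w2
12. p, w2
Accessibility: w0Rw0, w0Rw1, w1Rw0, w1Rw1, w1Rw2, w2Rw1, w2Rw2
The negation has an open branch (countermodel exists).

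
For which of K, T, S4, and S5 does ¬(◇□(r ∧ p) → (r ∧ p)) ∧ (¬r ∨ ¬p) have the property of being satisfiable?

S5-tableau for the formula:
1. ¬(◇□(r ∧ p) → (r ∧ p)) ∧ (¬r ∨ ¬p), u
2. ¬(◇□(r ∧ p) → (r ∧ p)), u
3. ¬r ∨ ¬p, u
4. ◇□(r ∧ p), u
5. ¬(r ∧ p), u
6. ¬p, u
7. □(r ∧ p), v
8. r ∧ p, u
9. r, u
10. p, u
Accessibility: uRu, uRv, vRu, vRv
Branch closes: p and ¬p both at u.
Every branch closes (one shown): unsatisfiable in S5.
S4-tableau for the formula:
1. ¬(◇□(r ∧ p) → (r ∧ p)) ∧ (¬r ∨ ¬p), u
2. ¬(◇□(r ∧ p) → (r ∧ p)), u
3. ¬r ∨ ¬p, u
4. ◇□(r ∧ p), u
5. ¬(r ∧ p), u
6. ¬p, u
7. □(r ∧ p), v
8. r ∧ p, v
9. r, v
10. p, v
Accessibility: uRu, uRv, vRv
Complete open branch: satisfiable in S4, hence also in K, T (this S4-model is also a K-model and a T-model).

K, T, S4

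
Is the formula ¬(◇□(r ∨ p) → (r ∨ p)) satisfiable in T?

1. ¬(◇□(r ∨ p) → (r ∨ p)), u
2. ◇□(r ∨ p), u
3. ¬(r ∨ p), u
4. ¬r, u
5. ¬p, u
6. □(r ∨ p), v
7. r ∨ p, v
8. p, v
Accessibility: uRu, uRv, vRv

Satisfiable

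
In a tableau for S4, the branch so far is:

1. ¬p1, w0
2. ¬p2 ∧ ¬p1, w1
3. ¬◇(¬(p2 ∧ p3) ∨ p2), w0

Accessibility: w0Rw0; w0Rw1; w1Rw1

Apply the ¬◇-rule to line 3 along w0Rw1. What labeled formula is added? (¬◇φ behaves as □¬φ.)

¬◇φ behaves as □¬φ: propagate the negated body to each accessible world.

¬(¬(p2 ∧ p3) ∨ p2), w1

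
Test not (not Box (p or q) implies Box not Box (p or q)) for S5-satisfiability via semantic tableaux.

1. not (not Box (p or q) implies Box not Box (p or q)), w0
2. not Box (p or q), w0
3. not Box not Box (p or q), w0
4. not (p or q), w1
5. not p, w1
6. not q, w1
7. Box (p or q), w2
8. p or q, w0
9. p or q, w1
10. p or q, w2
11. q, w0
12. q, w1
Accessibility: w0Rw0, w0Rw1, w0Rw2, w1Rw0, w1Rw1, w1Rw2, w2Rw0, w2Rw1, w2Rw2
Branch closes: q and not q both at w1.
All branches of the tableau close; one closing branch shown above.

Unsatisfiable (every branch closes)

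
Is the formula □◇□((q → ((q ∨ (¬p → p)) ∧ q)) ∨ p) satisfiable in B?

Satisfiable (open branch found)

1. □◇□((q → ((q ∨ (¬p → p)) ∧ q)) ∨ p), w0
2. ◇□((q → ((q ∨ (¬p → p)) ∧ q)) ∨ p), w0
3. □((q → ((q ∨ (¬p → p)) ∧ q)) ∨ p), w1
4. ◇□((q → ((q ∨ (¬p → p)) ∧ q)) ∨ p), w1
5. (q → ((q ∨ (¬p → p)) ∧ q)) ∨ p, w0
6. (q → ((q ∨ (¬p → p)) ∧ q)) ∨ p, w1
7. p, w0
8. p, w1
9. □((q → ((q ∨ (¬p → p)) ∧ q)) ∨ p), w2
10. (q → ((q ∨ (¬p → p)) ∧ q)) ∨ p, w2
11. p, w2
Accessibility: w0Rw0, w0Rw1, w1Rw0, w1Rw1, w1Rw2, w2Rw1, w2Rw2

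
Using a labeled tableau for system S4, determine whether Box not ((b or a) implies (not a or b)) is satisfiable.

1. Box not ((b or a) implies (not a or b)), u
2. not ((b or a) implies (not a or b)), u
3. b or a, u
4. not (not a or b), u
5. a, u
6. not b, u
Accessibility: uRu

Yes, satisfiable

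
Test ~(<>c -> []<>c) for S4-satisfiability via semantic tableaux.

Satisfiable (open branch found)

1. ~(<>c -> []<>c), 0
2. <>c, 0
3. ~[]<>c, 0
4. c, 1
5. ~<>c, 2
6. ~c, 2
Accessibility: 0R0, 0R1, 0R2, 1R1, 2R2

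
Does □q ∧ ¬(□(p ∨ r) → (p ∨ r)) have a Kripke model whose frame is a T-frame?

1. □q ∧ ¬(□(p ∨ r) → (p ∨ r)), w0
2. □q, w0
3. ¬(□(p ∨ r) → (p ∨ r)), w0
4. □(p ∨ r), w0
5. ¬(p ∨ r), w0
6. ¬p, w0
7. ¬r, w0
8. q, w0
9. p ∨ r, w0
10. r, w0
Accessibility: w0Rw0
Branch closes: r and ¬r both at w0.
All branches of the tableau close; one closing branch shown above.

Unsatisfiable (every branch closes)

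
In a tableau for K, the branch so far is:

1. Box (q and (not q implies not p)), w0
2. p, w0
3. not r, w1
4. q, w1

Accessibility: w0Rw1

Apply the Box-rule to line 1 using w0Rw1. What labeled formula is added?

q and (not q implies not p), w1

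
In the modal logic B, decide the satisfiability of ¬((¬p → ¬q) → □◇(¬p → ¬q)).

1. ¬((¬p → ¬q) → □◇(¬p → ¬q)), w0
2. ¬p → ¬q, w0
3. ¬□◇(¬p → ¬q), w0
4. ¬q, w0
5. ¬◇(¬p → ¬q), w1
6. ¬(¬p → ¬q), w0
7. ¬p, w0
8. q, w0
Accessibility: w0Rw0, w0Rw1, w1Rw0, w1Rw1
Branch closes: q and ¬q both at w0.
All branches of the tableau close; one closing branch shown above.

Unsatisfiable (every branch closes)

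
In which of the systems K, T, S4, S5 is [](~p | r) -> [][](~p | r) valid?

S4, S5

T-tableau for the negation ~([](~p | r) -> [][](~p | r)):
1. ~([](~p | r) -> [][](~p | r)), u
2. [](~p | r), u
3. ~[][](~p | r), u
4. ~p | r, u
5. r, u
6. ~[](~p | r), v
7. ~p | r, v
8. r, v
9. ~(~p | r), w
10. p, w
11. ~r, w
Accessibility: uRu, uRv, vRv, vRw, wRw
Complete open branch: countermodel on a T-frame, so not valid in T, nor in K (the same frame is also a K-frame).
S4-tableau for the negation ~([](~p | r) -> [][](~p | r)):
1. ~([](~p | r) -> [][](~p | r)), u
2. [](~p | r), u
3. ~[][](~p | r), u
4. ~p | r, u
5. r, u
6. ~[](~p | r), v
7. ~p | r, v
8. r, v
9. ~(~p | r), w
10. p, w
11. ~r, w
12. ~p | r, w
13. r, w
Accessibility: uRu, uRv, uRw, vRv, vRw, wRw
Branch closes: r and ~r both at w.
Every branch closes (one shown): valid in S4, hence also in S5 (every theorem of S4 is a theorem of S5).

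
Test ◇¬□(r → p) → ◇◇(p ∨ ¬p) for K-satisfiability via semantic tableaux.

1. ◇¬□(r → p) → ◇◇(p ∨ ¬p), w0
2. ◇◇(p ∨ ¬p), w0
3. ◇(p ∨ ¬p), w1
4. p ∨ ¬p, w2
5. ¬p, w2
Accessibility: w0Rw1, w1Rw2

Yes, satisfiable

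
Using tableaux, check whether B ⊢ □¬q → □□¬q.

Tableau for the negation ¬(□¬q → □□¬q):
1. ¬(□¬q → □□¬q), 0
2. □¬q, 0
3. ¬□□¬q, 0
4. ¬q, 0
5. ¬□¬q, 1
6. ¬q, 1
7. q, 2
Accessibility: 0R0, 0R1, 1R0, 1R1, 1R2, 2R1, 2R2
The negation has an open branch (countermodel exists).

Not valid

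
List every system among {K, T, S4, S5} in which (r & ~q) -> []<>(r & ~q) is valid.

S5

S4-tableau for the negation ~((r & ~q) -> []<>(r & ~q)):
1. ~((r & ~q) -> []<>(r & ~q)), w0
2. r & ~q, w0
3. ~[]<>(r & ~q), w0
4. r, w0
5. ~q, w0
6. ~<>(r & ~q), w1
7. ~(r & ~q), w1
8. q, w1
Accessibility: w0Rw0, w0Rw1, w1Rw1
Complete open branch: countermodel on an S4-frame, so not valid in S4, nor in K, T (the same frame is also a K-frame and a T-frame).
S5-tableau for the negation ~((r & ~q) -> []<>(r & ~q)):
1. ~((r & ~q) -> []<>(r & ~q)), w0
2. r & ~q, w0
3. ~[]<>(r & ~q), w0
4. r, w0
5. ~q, w0
6. ~<>(r & ~q), w1
7. ~(r & ~q), w0
8. ~(r & ~q), w1
9. q, w0
Accessibility: w0Rw0, w0Rw1, w1Rw0, w1Rw1
Branch closes: q and ~q both at w0.
Every branch closes (one shown): valid in S5.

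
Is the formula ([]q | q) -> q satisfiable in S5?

Satisfiable

1. ([]q | q) -> q, w0
2. q, w0
Accessibility: w0Rw0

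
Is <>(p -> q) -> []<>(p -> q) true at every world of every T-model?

Tableau for the negation ~(<>(p -> q) -> []<>(p -> q)):
1. ~(<>(p -> q) -> []<>(p -> q)), u
2. <>(p -> q), u   [~->-rule on 1]
3. ~[]<>(p -> q), u   [~->-rule on 1]
4. p -> q, v   [<>-rule on 2: fresh world v, uRv]
5. q, v   [->-rule on 4 (branches; this branch)]
6. ~<>(p -> q), w   [~[]-rule on 3: fresh world w, uRw]
7. ~(p -> q), w   [~<>-rule on 6 via wRw]
8. p, w   [~->-rule on 7]
9. ~q, w   [~->-rule on 7]
Accessibility: uRu, uRv, uRw, vRv, wRw
The negation has an open branch (countermodel exists).

Invalid (countermodel exists)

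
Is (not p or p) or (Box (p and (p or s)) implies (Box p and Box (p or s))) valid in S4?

Tableau for the negation not ((not p or p) or (Box (p and (p or s)) implies (Box p and Box (p or s)))):
1. not ((not p or p) or (Box (p and (p or s)) implies (Box p and Box (p or s)))), u
2. not (not p or p), u   [neg-or-rule on 1]
3. not (Box (p and (p or s)) implies (Box p and Box (p or s))), u   [neg-or-rule on 1]
4. p, u   [neg-or-rule on 2]
5. not p, u   [neg-or-rule on 2]
Accessibility: uRu
Branch closes: p and not p both at u.
Every branch of the negation's tableau closes; the branch above is one of them.

Valid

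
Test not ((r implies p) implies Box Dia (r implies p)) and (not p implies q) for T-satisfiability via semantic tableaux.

1. not ((r implies p) implies Box Dia (r implies p)) and (not p implies q), w0
2. not ((r implies p) implies Box Dia (r implies p)), w0
3. not p implies q, w0
4. r implies p, w0
5. not Box Dia (r implies p), w0
6. q, w0
7. p, w0
8. not Dia (r implies p), w1
9. not (r implies p), w1
10. r, w1
11. not p, w1
Accessibility: w0Rw0, w0Rw1, w1Rw1

Satisfiable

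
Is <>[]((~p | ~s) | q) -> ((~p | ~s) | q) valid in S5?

Valid in S5

Tableau for the negation ~(<>[]((~p | ~s) | q) -> ((~p | ~s) | q)):
1. ~(<>[]((~p | ~s) | q) -> ((~p | ~s) | q)), 0
2. <>[]((~p | ~s) | q), 0   [~->-rule on 1]
3. ~((~p | ~s) | q), 0   [~->-rule on 1]
4. ~(~p | ~s), 0   [~|-rule on 3]
5. ~q, 0   [~|-rule on 3]
6. p, 0   [~|-rule on 4]
7. s, 0   [~|-rule on 4]
8. []((~p | ~s) | q), 1   [<>-rule on 2: fresh world 1, 0R1]
9. (~p | ~s) | q, 0   [[]-rule on 8 via 1R0]
10. (~p | ~s) | q, 1   [[]-rule on 8 via 1R1]
11. ~p | ~s, 0   [|-rule on 9 (branches; this branch)]
12. q, 1   [|-rule on 10 (branches; this branch)]
13. ~s, 0   [|-rule on 11 (branches; this branch)]
Accessibility: 0R0, 0R1, 1R0, 1R1
Branch closes: s and ~s both at 0.
Every branch of the negation's tableau closes; the branch above is one of them.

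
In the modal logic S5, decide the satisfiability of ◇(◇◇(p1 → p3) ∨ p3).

1. ◇(◇◇(p1 → p3) ∨ p3), u
2. ◇◇(p1 → p3) ∨ p3, v
3. p3, v
Accessibility: uRu, uRv, vRu, vRv

Satisfiable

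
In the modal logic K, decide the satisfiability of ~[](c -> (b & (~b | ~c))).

Yes, satisfiable

1. ~[](c -> (b & (~b | ~c))), u
2. ~(c -> (b & (~b | ~c))), v
3. c, v
4. ~(b & (~b | ~c)), v
5. ~(~b | ~c), v
6. b, v
Accessibility: uRv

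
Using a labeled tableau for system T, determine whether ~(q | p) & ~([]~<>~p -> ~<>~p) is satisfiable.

1. ~(q | p) & ~([]~<>~p -> ~<>~p), u
2. ~(q | p), u
3. ~([]~<>~p -> ~<>~p), u
4. ~q, u
5. ~p, u
6. []~<>~p, u
7. <>~p, u
8. ~<>~p, u
9. p, u
Accessibility: uRu
Branch closes: p and ~p both at u.
Every branch closes; the branch above is one of them.

Unsatisfiable (every branch closes)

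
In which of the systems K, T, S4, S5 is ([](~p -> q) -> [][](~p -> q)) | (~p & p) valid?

S4, S5

S4-tableau for the negation ~(([](~p -> q) -> [][](~p -> q)) | (~p & p)):
1. ~(([](~p -> q) -> [][](~p -> q)) | (~p & p)), w0
2. ~([](~p -> q) -> [][](~p -> q)), w0
3. ~(~p & p), w0
4. [](~p -> q), w0
5. ~[][](~p -> q), w0
6. ~p -> q, w0
7. ~p, w0
8. q, w0
9. ~[](~p -> q), w1
10. ~p -> q, w1
11. q, w1
12. ~(~p -> q), w2
13. ~p, w2
14. ~q, w2
15. ~p -> q, w2
16. q, w2
Accessibility: w0Rw0, w0Rw1, w0Rw2, w1Rw1, w1Rw2, w2Rw2
Branch closes: q and ~q both at w2.
Every branch closes (one shown): valid in S4, hence also in S5 (every theorem of S4 is a theorem of S5).
T-tableau for the negation ~(([](~p -> q) -> [][](~p -> q)) | (~p & p)):
1. ~(([](~p -> q) -> [][](~p -> q)) | (~p & p)), w0
2. ~([](~p -> q) -> [][](~p -> q)), w0
3. ~(~p & p), w0
4. [](~p -> q), w0
5. ~[][](~p -> q), w0
6. ~p -> q, w0
7. ~p, w0
8. q, w0
9. ~[](~p -> q), w1
10. ~p -> q, w1
11. q, w1
12. ~(~p -> q), w2
13. ~p, w2
14. ~q, w2
Accessibility: w0Rw0, w0Rw1, w1Rw1, w1Rw2, w2Rw2
Complete open branch: countermodel on a T-frame, so not valid in T, nor in K (the same frame is also a K-frame).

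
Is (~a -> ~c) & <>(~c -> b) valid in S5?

Tableau for the negation ~((~a -> ~c) & <>(~c -> b)):
1. ~((~a -> ~c) & <>(~c -> b)), 0
2. ~<>(~c -> b), 0
3. ~(~c -> b), 0
4. ~c, 0
5. ~b, 0
Accessibility: 0R0
The negation has an open branch (countermodel exists).

Invalid (countermodel exists)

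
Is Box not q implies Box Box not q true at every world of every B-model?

Tableau for the negation not (Box not q implies Box Box not q):
1. not (Box not q implies Box Box not q), 0
2. Box not q, 0
3. not Box Box not q, 0
4. not q, 0
5. not Box not q, 1
6. not q, 1
7. q, 2
Accessibility: 0R0, 0R1, 1R0, 1R1, 1R2, 2R1, 2R2
The negation has an open branch (countermodel exists).

Invalid (countermodel exists)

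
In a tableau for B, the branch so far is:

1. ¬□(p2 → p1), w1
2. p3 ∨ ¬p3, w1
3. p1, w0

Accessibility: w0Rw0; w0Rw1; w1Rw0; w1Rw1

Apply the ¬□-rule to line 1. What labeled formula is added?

a fresh world w2 with w1Rw2, and ¬(p2 → p1) at w2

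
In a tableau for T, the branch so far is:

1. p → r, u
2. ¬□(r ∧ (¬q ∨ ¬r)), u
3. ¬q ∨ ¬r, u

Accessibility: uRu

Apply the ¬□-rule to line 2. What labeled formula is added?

a fresh world v with uRv, and ¬(r ∧ (¬q ∨ ¬r)) at v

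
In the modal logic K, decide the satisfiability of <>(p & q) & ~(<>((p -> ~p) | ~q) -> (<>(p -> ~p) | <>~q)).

Unsatisfiable (every branch closes)

1. <>(p & q) & ~(<>((p -> ~p) | ~q) -> (<>(p -> ~p) | <>~q)), u
2. <>(p & q), u
3. ~(<>((p -> ~p) | ~q) -> (<>(p -> ~p) | <>~q)), u
4. <>((p -> ~p) | ~q), u
5. ~(<>(p -> ~p) | <>~q), u
6. ~<>(p -> ~p), u
7. ~<>~q, u
8. p & q, v
9. p, v
10. q, v
11. ~(p -> ~p), v
12. (p -> ~p) | ~q, w
13. ~(p -> ~p), w
14. p, w
15. q, w
16. p -> ~p, w
17. ~p, w
Accessibility: uRv, uRw
Branch closes: p and ~p both at w.
Every branch closes; the branch above is one of them.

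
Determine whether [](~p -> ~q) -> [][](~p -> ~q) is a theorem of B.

No, not valid

Tableau for the negation ~([](~p -> ~q) -> [][](~p -> ~q)):
1. ~([](~p -> ~q) -> [][](~p -> ~q)), u
2. [](~p -> ~q), u
3. ~[][](~p -> ~q), u
4. ~p -> ~q, u
5. ~q, u
6. ~[](~p -> ~q), v
7. ~p -> ~q, v
8. ~q, v
9. ~(~p -> ~q), w
10. ~p, w
11. q, w
Accessibility: uRu, uRv, vRu, vRv, vRw, wRv, wRw
The negation has an open branch (countermodel exists).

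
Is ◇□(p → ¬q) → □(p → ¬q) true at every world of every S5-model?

Tableau for the negation ¬(◇□(p → ¬q) → □(p → ¬q)):
1. ¬(◇□(p → ¬q) → □(p → ¬q)), u
2. ◇□(p → ¬q), u   [¬→-rule on 1]
3. ¬□(p → ¬q), u   [¬→-rule on 1]
4. □(p → ¬q), v   [◇-rule on 2: fresh world v, uRv]
5. p → ¬q, u   [□-rule on 4 via vRu]
6. p → ¬q, v   [□-rule on 4 via vRv]
7. ¬q, u   [→-rule on 5 (branches; this branch)]
8. ¬q, v   [→-rule on 6 (branches; this branch)]
9. ¬(p → ¬q), w   [¬□-rule on 3: fresh world w, uRw]
10. p, w   [¬→-rule on 9]
11. q, w   [¬→-rule on 9]
12. p → ¬q, w   [□-rule on 4 via vRw]
13. ¬q, w   [→-rule on 12 (branches; this branch)]
Accessibility: uRu, uRv, uRw, vRu, vRv, vRw, wRu, wRv, wRw
Branch closes: q and ¬q both at w.
Every branch of the negation's tableau closes; the branch above is one of them.

Yes, valid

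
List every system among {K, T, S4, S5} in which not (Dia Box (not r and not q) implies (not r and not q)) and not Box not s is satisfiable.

K, T, S4

S4-tableau for the formula:
1. not (Dia Box (not r and not q) implies (not r and not q)) and not Box not s, u
2. not (Dia Box (not r and not q) implies (not r and not q)), u   [and-rule on 1]
3. not Box not s, u   [and-rule on 1]
4. Dia Box (not r and not q), u   [neg-implies-rule on 2]
5. not (not r and not q), u   [neg-implies-rule on 2]
6. q, u   [neg-and-rule on 5 (branches; this branch)]
7. s, v   [neg-Box-rule on 3: fresh world v, uRv]
8. Box (not r and not q), w   [Dia-rule on 4: fresh world w, uRw]
9. not r and not q, w   [Box-rule on 8 via wRw]
10. not r, w   [and-rule on 9]
11. not q, w   [and-rule on 9]
Accessibility: uRu, uRv, uRw, vRv, wRw
Complete open branch: satisfiable in S4, hence also in K, T (this S4-model is also a K-model and a T-model).
S5-tableau for the formula:
1. not (Dia Box (not r and not q) implies (not r and not q)) and not Box not s, u
2. not (Dia Box (not r and not q) implies (not r and not q)), u   [and-rule on 1]
3. not Box not s, u   [and-rule on 1]
4. Dia Box (not r and not q), u   [neg-implies-rule on 2]
5. not (not r and not q), u   [neg-implies-rule on 2]
6. q, u   [neg-and-rule on 5 (branches; this branch)]
7. s, v   [neg-Box-rule on 3: fresh world v, uRv]
8. Box (not r and not q), w   [Dia-rule on 4: fresh world w, uRw]
9. not r and not q, u   [Box-rule on 8 via wRu]
10. not r, u   [and-rule on 9]
11. not q, u   [and-rule on 9]
Accessibility: uRu, uRv, uRw, vRu, vRv, vRw, wRu, wRv, wRw
Branch closes: q and not q both at u.
Every branch closes (one shown): unsatisfiable in S5.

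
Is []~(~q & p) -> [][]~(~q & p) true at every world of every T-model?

No, not valid

Tableau for the negation ~([]~(~q & p) -> [][]~(~q & p)):
1. ~([]~(~q & p) -> [][]~(~q & p)), 0
2. []~(~q & p), 0
3. ~[][]~(~q & p), 0
4. ~(~q & p), 0
5. ~p, 0
6. ~[]~(~q & p), 1
7. ~(~q & p), 1
8. ~p, 1
9. ~q & p, 2
10. ~q, 2
11. p, 2
Accessibility: 0R0, 0R1, 1R1, 1R2, 2R2
The negation has an open branch (countermodel exists).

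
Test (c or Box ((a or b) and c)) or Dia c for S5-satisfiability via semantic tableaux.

1. (c or Box ((a or b) and c)) or Dia c, 0
2. Dia c, 0
3. c, 1
Accessibility: 0R0, 0R1, 1R0, 1R1

Satisfiable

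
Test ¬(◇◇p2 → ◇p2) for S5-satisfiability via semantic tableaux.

1. ¬(◇◇p2 → ◇p2), 0
2. ◇◇p2, 0
3. ¬◇p2, 0
4. ¬p2, 0
5. ◇p2, 1
6. ¬p2, 1
7. p2, 2
8. ¬p2, 2
Accessibility: 0R0, 0R1, 0R2, 1R0, 1R1, 1R2, 2R0, 2R1, 2R2
Branch closes: p2 and ¬p2 both at 2.
Every branch closes; the branch above is one of them.

Unsatisfiable (every branch closes)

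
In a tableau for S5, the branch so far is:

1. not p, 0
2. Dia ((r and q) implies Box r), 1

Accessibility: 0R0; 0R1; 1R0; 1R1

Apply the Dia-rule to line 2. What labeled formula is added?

a fresh world 2 with 1R2, and (r and q) implies Box r at 2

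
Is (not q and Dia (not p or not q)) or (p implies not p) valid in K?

Tableau for the negation not ((not q and Dia (not p or not q)) or (p implies not p)):
1. not ((not q and Dia (not p or not q)) or (p implies not p)), 0
2. not (not q and Dia (not p or not q)), 0   [neg-or-rule on 1]
3. not (p implies not p), 0   [neg-or-rule on 1]
4. p, 0   [neg-implies-rule on 3]
5. not Dia (not p or not q), 0   [neg-and-rule on 2 (branches; this branch)]
The negation has an open branch (countermodel exists).

Invalid (countermodel exists)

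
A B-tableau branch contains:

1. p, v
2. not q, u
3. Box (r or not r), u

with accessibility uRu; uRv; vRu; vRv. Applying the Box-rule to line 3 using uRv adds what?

r or not r, v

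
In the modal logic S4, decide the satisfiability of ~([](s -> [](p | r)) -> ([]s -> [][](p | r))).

Unsatisfiable

1. ~([](s -> [](p | r)) -> ([]s -> [][](p | r))), u
2. [](s -> [](p | r)), u   [~->-rule on 1]
3. ~([]s -> [][](p | r)), u   [~->-rule on 1]
4. []s, u   [~->-rule on 3]
5. ~[][](p | r), u   [~->-rule on 3]
6. s -> [](p | r), u   [[]-rule on 2 via uRu]
7. s, u   [[]-rule on 4 via uRu]
8. [](p | r), u   [->-rule on 6 (branches; this branch)]
9. p | r, u   [[]-rule on 8 via uRu]
10. r, u   [|-rule on 9 (branches; this branch)]
11. ~[](p | r), v   [~[]-rule on 5: fresh world v, uRv]
12. s -> [](p | r), v   [[]-rule on 2 via uRv]
13. s, v   [[]-rule on 4 via uRv]
14. p | r, v   [[]-rule on 8 via uRv]
15. [](p | r), v   [->-rule on 12 (branches; this branch)]
16. r, v   [|-rule on 14 (branches; this branch)]
17. ~(p | r), w   [~[]-rule on 11: fresh world w, vRw]
18. ~p, w   [~|-rule on 17]
19. ~r, w   [~|-rule on 17]
20. s -> [](p | r), w   [[]-rule on 2 via uRw]
21. s, w   [[]-rule on 4 via uRw]
22. p | r, w   [[]-rule on 8 via uRw]
23. [](p | r), w   [->-rule on 20 (branches; this branch)]
24. r, w   [|-rule on 22 (branches; this branch)]
Accessibility: uRu, uRv, uRw, vRv, vRw, wRw
Branch closes: r and ~r both at w.
All branches of the tableau close; one closing branch shown above.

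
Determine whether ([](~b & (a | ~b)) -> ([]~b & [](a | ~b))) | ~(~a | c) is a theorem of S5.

Tableau for the negation ~(([](~b & (a | ~b)) -> ([]~b & [](a | ~b))) | ~(~a | c)):
1. ~(([](~b & (a | ~b)) -> ([]~b & [](a | ~b))) | ~(~a | c)), w0
2. ~([](~b & (a | ~b)) -> ([]~b & [](a | ~b))), w0
3. ~a | c, w0
4. [](~b & (a | ~b)), w0
5. ~([]~b & [](a | ~b)), w0
6. ~b & (a | ~b), w0
7. ~b, w0
8. a | ~b, w0
9. c, w0
10. ~[](a | ~b), w0
11. ~(a | ~b), w1
12. ~a, w1
13. b, w1
14. ~b & (a | ~b), w1
15. ~b, w1
16. a | ~b, w1
Accessibility: w0Rw0, w0Rw1, w1Rw0, w1Rw1
Branch closes: b and ~b both at w1.
Every branch of the negation's tableau closes; the branch above is one of them.

Valid in S5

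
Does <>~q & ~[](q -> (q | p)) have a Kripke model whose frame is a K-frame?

1. <>~q & ~[](q -> (q | p)), u
2. <>~q, u
3. ~[](q -> (q | p)), u
4. ~q, v
5. ~(q -> (q | p)), w
6. q, w
7. ~(q | p), w
8. ~q, w
9. ~p, w
Accessibility: uRv, uRw
Branch closes: q and ~q both at w.
(One branch shown.) All branches close.

Unsatisfiable (every branch closes)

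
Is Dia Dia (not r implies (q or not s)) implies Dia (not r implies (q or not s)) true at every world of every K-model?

Invalid (countermodel exists)

Tableau for the negation not (Dia Dia (not r implies (q or not s)) implies Dia (not r implies (q or not s))):
1. not (Dia Dia (not r implies (q or not s)) implies Dia (not r implies (q or not s))), w0
2. Dia Dia (not r implies (q or not s)), w0   [neg-implies-rule on 1]
3. not Dia (not r implies (q or not s)), w0   [neg-implies-rule on 1]
4. Dia (not r implies (q or not s)), w1   [Dia-rule on 2: fresh world w1, w0Rw1]
5. not (not r implies (q or not s)), w1   [neg-Dia-rule on 3 via w0Rw1]
6. not r, w1   [neg-implies-rule on 5]
7. not (q or not s), w1   [neg-implies-rule on 5]
8. not q, w1   [neg-or-rule on 7]
9. s, w1   [neg-or-rule on 7]
10. not r implies (q or not s), w2   [Dia-rule on 4: fresh world w2, w1Rw2]
11. q or not s, w2   [implies-rule on 10 (branches; this branch)]
12. not s, w2   [or-rule on 11 (branches; this branch)]
Accessibility: w0Rw1, w1Rw2
The negation has an open branch (countermodel exists).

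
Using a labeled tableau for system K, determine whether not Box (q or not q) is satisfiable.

Unsatisfiable (every branch closes)

1. not Box (q or not q), u
2. not (q or not q), v
3. not q, v
4. q, v
Accessibility: uRv
Branch closes: q and not q both at v.
All branches of the tableau close; one closing branch shown above.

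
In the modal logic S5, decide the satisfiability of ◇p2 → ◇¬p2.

Satisfiable (open branch found)

1. ◇p2 → ◇¬p2, w0
2. ◇¬p2, w0
3. ¬p2, w1
Accessibility: w0Rw0, w0Rw1, w1Rw0, w1Rw1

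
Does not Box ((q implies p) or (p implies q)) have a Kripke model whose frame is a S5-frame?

No, unsatisfiable

1. not Box ((q implies p) or (p implies q)), w0
2. not ((q implies p) or (p implies q)), w1   [neg-Box-rule on 1: fresh world w1, w0Rw1]
3. not (q implies p), w1   [neg-or-rule on 2]
4. not (p implies q), w1   [neg-or-rule on 2]
5. q, w1   [neg-implies-rule on 3]
6. not p, w1   [neg-implies-rule on 3]
7. p, w1   [neg-implies-rule on 4]
8. not q, w1   [neg-implies-rule on 4]
Accessibility: w0Rw0, w0Rw1, w1Rw0, w1Rw1
Branch closes: p and not p both at w1.
Every branch closes; the branch above is one of them.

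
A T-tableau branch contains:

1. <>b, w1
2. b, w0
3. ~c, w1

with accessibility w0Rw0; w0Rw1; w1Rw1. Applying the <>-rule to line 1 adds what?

a fresh world w2 with w1Rw2, and b at w2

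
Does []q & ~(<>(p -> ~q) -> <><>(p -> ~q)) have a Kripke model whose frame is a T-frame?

Unsatisfiable

1. []q & ~(<>(p -> ~q) -> <><>(p -> ~q)), 0
2. []q, 0
3. ~(<>(p -> ~q) -> <><>(p -> ~q)), 0
4. <>(p -> ~q), 0
5. ~<><>(p -> ~q), 0
6. q, 0
7. ~<>(p -> ~q), 0
8. ~(p -> ~q), 0
9. p, 0
10. p -> ~q, 1
11. q, 1
12. ~<>(p -> ~q), 1
13. ~(p -> ~q), 1
14. p, 1
15. ~q, 1
Accessibility: 0R0, 0R1, 1R1
Branch closes: q and ~q both at 1.
Every branch closes; the branch above is one of them.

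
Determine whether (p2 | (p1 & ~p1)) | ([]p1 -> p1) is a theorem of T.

Valid in T

Tableau for the negation ~((p2 | (p1 & ~p1)) | ([]p1 -> p1)):
1. ~((p2 | (p1 & ~p1)) | ([]p1 -> p1)), u
2. ~(p2 | (p1 & ~p1)), u
3. ~([]p1 -> p1), u
4. ~p2, u
5. ~(p1 & ~p1), u
6. []p1, u
7. ~p1, u
8. p1, u
Accessibility: uRu
Branch closes: p1 and ~p1 both at u.
All branches of the negation close; one closing branch shown above.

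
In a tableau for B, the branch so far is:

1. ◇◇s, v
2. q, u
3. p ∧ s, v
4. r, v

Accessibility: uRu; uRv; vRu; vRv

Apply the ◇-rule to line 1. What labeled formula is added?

a fresh world w with vRw, and ◇s at w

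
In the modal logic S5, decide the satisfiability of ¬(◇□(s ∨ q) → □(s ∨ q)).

Unsatisfiable (every branch closes)

1. ¬(◇□(s ∨ q) → □(s ∨ q)), w0
2. ◇□(s ∨ q), w0
3. ¬□(s ∨ q), w0
4. □(s ∨ q), w1
5. s ∨ q, w0
6. s ∨ q, w1
7. q, w0
8. q, w1
9. ¬(s ∨ q), w2
10. ¬s, w2
11. ¬q, w2
12. s ∨ q, w2
13. q, w2
Accessibility: w0Rw0, w0Rw1, w0Rw2, w1Rw0, w1Rw1, w1Rw2, w2Rw0, w2Rw1, w2Rw2
Branch closes: q and ¬q both at w2.
All branches of the tableau close; one closing branch shown above.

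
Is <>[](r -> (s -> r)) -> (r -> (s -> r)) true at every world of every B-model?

Valid

Tableau for the negation ~(<>[](r -> (s -> r)) -> (r -> (s -> r))):
1. ~(<>[](r -> (s -> r)) -> (r -> (s -> r))), w0
2. <>[](r -> (s -> r)), w0
3. ~(r -> (s -> r)), w0
4. r, w0
5. ~(s -> r), w0
6. s, w0
7. ~r, w0
Accessibility: w0Rw0
Branch closes: r and ~r both at w0.
Every branch of the negation's tableau closes; the branch above is one of them.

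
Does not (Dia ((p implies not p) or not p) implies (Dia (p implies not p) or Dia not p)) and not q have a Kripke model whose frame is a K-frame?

Unsatisfiable (every branch closes)

1. not (Dia ((p implies not p) or not p) implies (Dia (p implies not p) or Dia not p)) and not q, 0
2. not (Dia ((p implies not p) or not p) implies (Dia (p implies not p) or Dia not p)), 0   [and-rule on 1]
3. not q, 0   [and-rule on 1]
4. Dia ((p implies not p) or not p), 0   [neg-implies-rule on 2]
5. not (Dia (p implies not p) or Dia not p), 0   [neg-implies-rule on 2]
6. not Dia (p implies not p), 0   [neg-or-rule on 5]
7. not Dia not p, 0   [neg-or-rule on 5]
8. (p implies not p) or not p, 1   [Dia-rule on 4: fresh world 1, 0R1]
9. not (p implies not p), 1   [neg-Dia-rule on 6 via 0R1]
10. p, 1   [neg-implies-rule on 9]
11. p implies not p, 1   [or-rule on 8 (branches; this branch)]
12. not p, 1   [implies-rule on 11 (branches; this branch)]
Accessibility: 0R1
Branch closes: p and not p both at 1.
All branches of the tableau close; one closing branch shown above.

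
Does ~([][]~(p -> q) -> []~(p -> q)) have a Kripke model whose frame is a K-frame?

Satisfiable

1. ~([][]~(p -> q) -> []~(p -> q)), w0
2. [][]~(p -> q), w0
3. ~[]~(p -> q), w0
4. p -> q, w1
5. []~(p -> q), w1
6. q, w1
Accessibility: w0Rw1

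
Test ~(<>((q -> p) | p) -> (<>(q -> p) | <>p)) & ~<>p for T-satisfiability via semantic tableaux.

1. ~(<>((q -> p) | p) -> (<>(q -> p) | <>p)) & ~<>p, w0
2. ~(<>((q -> p) | p) -> (<>(q -> p) | <>p)), w0
3. ~<>p, w0
4. <>((q -> p) | p), w0
5. ~(<>(q -> p) | <>p), w0
6. ~<>(q -> p), w0
7. ~p, w0
8. ~(q -> p), w0
9. q, w0
10. (q -> p) | p, w1
11. ~p, w1
12. ~(q -> p), w1
13. q, w1
14. q -> p, w1
15. p, w1
Accessibility: w0Rw0, w0Rw1, w1Rw1
Branch closes: p and ~p both at w1.
(One branch shown.) All branches close.

No, unsatisfiable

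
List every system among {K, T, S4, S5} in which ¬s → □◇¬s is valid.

S5

S4-tableau for the negation ¬(¬s → □◇¬s):
1. ¬(¬s → □◇¬s), w0
2. ¬s, w0   [¬→-rule on 1]
3. ¬□◇¬s, w0   [¬→-rule on 1]
4. ¬◇¬s, w1   [¬□-rule on 3: fresh world w1, w0Rw1]
5. s, w1   [¬◇-rule on 4 via w1Rw1]
Accessibility: w0Rw0, w0Rw1, w1Rw1
Complete open branch: countermodel on an S4-frame, so not valid in S4, nor in K, T (the same frame is also a K-frame and a T-frame).
S5-tableau for the negation ¬(¬s → □◇¬s):
1. ¬(¬s → □◇¬s), w0
2. ¬s, w0   [¬→-rule on 1]
3. ¬□◇¬s, w0   [¬→-rule on 1]
4. ¬◇¬s, w1   [¬□-rule on 3: fresh world w1, w0Rw1]
5. s, w0   [¬◇-rule on 4 via w1Rw0]
Accessibility: w0Rw0, w0Rw1, w1Rw0, w1Rw1
Branch closes: s and ¬s both at w0.
Every branch closes (one shown): valid in S5.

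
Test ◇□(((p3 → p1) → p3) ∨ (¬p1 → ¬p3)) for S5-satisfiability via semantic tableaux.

1. ◇□(((p3 → p1) → p3) ∨ (¬p1 → ¬p3)), u
2. □(((p3 → p1) → p3) ∨ (¬p1 → ¬p3)), v   [◇-rule on 1: fresh world v, uRv]
3. ((p3 → p1) → p3) ∨ (¬p1 → ¬p3), u   [□-rule on 2 via vRu]
4. ((p3 → p1) → p3) ∨ (¬p1 → ¬p3), v   [□-rule on 2 via vRv]
5. ¬p1 → ¬p3, u   [∨-rule on 3 (branches; this branch)]
6. ¬p1 → ¬p3, v   [∨-rule on 4 (branches; this branch)]
7. ¬p3, u   [→-rule on 5 (branches; this branch)]
8. ¬p3, v   [→-rule on 6 (branches; this branch)]
Accessibility: uRu, uRv, vRu, vRv

Satisfiable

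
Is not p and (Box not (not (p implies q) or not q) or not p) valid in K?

Invalid (countermodel exists)

Tableau for the negation not (not p and (Box not (not (p implies q) or not q) or not p)):
1. not (not p and (Box not (not (p implies q) or not q) or not p)), u
2. not (Box not (not (p implies q) or not q) or not p), u   [neg-and-rule on 1 (branches; this branch)]
3. not Box not (not (p implies q) or not q), u   [neg-or-rule on 2]
4. p, u   [neg-or-rule on 2]
5. not (p implies q) or not q, v   [neg-Box-rule on 3: fresh world v, uRv]
6. not q, v   [or-rule on 5 (branches; this branch)]
Accessibility: uRv
The negation has an open branch (countermodel exists).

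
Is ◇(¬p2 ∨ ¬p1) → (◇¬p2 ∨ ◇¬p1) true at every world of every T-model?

Tableau for the negation ¬(◇(¬p2 ∨ ¬p1) → (◇¬p2 ∨ ◇¬p1)):
1. ¬(◇(¬p2 ∨ ¬p1) → (◇¬p2 ∨ ◇¬p1)), w0
2. ◇(¬p2 ∨ ¬p1), w0
3. ¬(◇¬p2 ∨ ◇¬p1), w0
4. ¬◇¬p2, w0
5. ¬◇¬p1, w0
6. p2, w0
7. p1, w0
8. ¬p2 ∨ ¬p1, w1
9. p2, w1
10. p1, w1
11. ¬p1, w1
Accessibility: w0Rw0, w0Rw1, w1Rw1
Branch closes: p1 and ¬p1 both at w1.
Every branch of the negation's tableau closes; the branch above is one of them.

Yes, valid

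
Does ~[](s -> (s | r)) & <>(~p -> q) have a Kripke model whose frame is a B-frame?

1. ~[](s -> (s | r)) & <>(~p -> q), u
2. ~[](s -> (s | r)), u
3. <>(~p -> q), u
4. ~(s -> (s | r)), v
5. s, v
6. ~(s | r), v
7. ~s, v
8. ~r, v
Accessibility: uRu, uRv, vRu, vRv
Branch closes: s and ~s both at v.
Every branch closes; the branch above is one of them.

No, unsatisfiable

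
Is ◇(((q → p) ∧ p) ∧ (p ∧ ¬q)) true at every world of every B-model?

Invalid (countermodel exists)

Tableau for the negation ¬◇(((q → p) ∧ p) ∧ (p ∧ ¬q)):
1. ¬◇(((q → p) ∧ p) ∧ (p ∧ ¬q)), u
2. ¬(((q → p) ∧ p) ∧ (p ∧ ¬q)), u   [¬◇-rule on 1 via uRu]
3. ¬(p ∧ ¬q), u   [¬∧-rule on 2 (branches; this branch)]
4. q, u   [¬∧-rule on 3 (branches; this branch)]
Accessibility: uRu
The negation has an open branch (countermodel exists).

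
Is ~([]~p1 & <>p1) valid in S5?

Tableau for the negation []~p1 & <>p1:
1. []~p1 & <>p1, u
2. []~p1, u
3. <>p1, u
4. ~p1, u
5. p1, v
6. ~p1, v
Accessibility: uRu, uRv, vRu, vRv
Branch closes: p1 and ~p1 both at v.
Every branch of the negation's tableau closes; the branch above is one of them.

Yes, valid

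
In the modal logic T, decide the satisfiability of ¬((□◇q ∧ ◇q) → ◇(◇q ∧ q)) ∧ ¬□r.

1. ¬((□◇q ∧ ◇q) → ◇(◇q ∧ q)) ∧ ¬□r, w0
2. ¬((□◇q ∧ ◇q) → ◇(◇q ∧ q)), w0
3. ¬□r, w0
4. □◇q ∧ ◇q, w0
5. ¬◇(◇q ∧ q), w0
6. □◇q, w0
7. ◇q, w0
8. ¬(◇q ∧ q), w0
9. ¬q, w0
10. ¬r, w1
11. ¬(◇q ∧ q), w1
12. ◇q, w1
13. ¬◇q, w1
14. ¬q, w1
15. q, w2
16. ¬(◇q ∧ q), w2
17. ◇q, w2
18. ¬◇q, w2
19. ¬q, w2
Accessibility: w0Rw0, w0Rw1, w0Rw2, w1Rw1, w2Rw2
Branch closes: q and ¬q both at w2.
All branches of the tableau close; one closing branch shown above.

Unsatisfiable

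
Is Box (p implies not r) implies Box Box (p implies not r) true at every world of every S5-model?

Yes, valid

Tableau for the negation not (Box (p implies not r) implies Box Box (p implies not r)):
1. not (Box (p implies not r) implies Box Box (p implies not r)), w0
2. Box (p implies not r), w0
3. not Box Box (p implies not r), w0
4. p implies not r, w0
5. not r, w0
6. not Box (p implies not r), w1
7. p implies not r, w1
8. not r, w1
9. not (p implies not r), w2
10. p, w2
11. r, w2
12. p implies not r, w2
13. not r, w2
Accessibility: w0Rw0, w0Rw1, w0Rw2, w1Rw0, w1Rw1, w1Rw2, w2Rw0, w2Rw1, w2Rw2
Branch closes: r and not r both at w2.
All branches of the negation close; one closing branch shown above.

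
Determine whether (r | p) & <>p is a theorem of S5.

Tableau for the negation ~((r | p) & <>p):
1. ~((r | p) & <>p), u
2. ~<>p, u
3. ~p, u
Accessibility: uRu
The negation has an open branch (countermodel exists).

No, not valid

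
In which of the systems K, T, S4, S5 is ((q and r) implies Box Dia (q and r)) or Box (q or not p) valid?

S5

S4-tableau for the negation not (((q and r) implies Box Dia (q and r)) or Box (q or not p)):
1. not (((q and r) implies Box Dia (q and r)) or Box (q or not p)), 0
2. not ((q and r) implies Box Dia (q and r)), 0
3. not Box (q or not p), 0
4. q and r, 0
5. not Box Dia (q and r), 0
6. q, 0
7. r, 0
8. not (q or not p), 1
9. not q, 1
10. p, 1
11. not Dia (q and r), 2
12. not (q and r), 2
13. not r, 2
Accessibility: 0R0, 0R1, 0R2, 1R1, 2R2
Complete open branch: countermodel on an S4-frame, so not valid in S4, nor in K, T (the same frame is also a K-frame and a T-frame).
S5-tableau for the negation not (((q and r) implies Box Dia (q and r)) or Box (q or not p)):
1. not (((q and r) implies Box Dia (q and r)) or Box (q or not p)), 0
2. not ((q and r) implies Box Dia (q and r)), 0
3. not Box (q or not p), 0
4. q and r, 0
5. not Box Dia (q and r), 0
6. q, 0
7. r, 0
8. not (q or not p), 1
9. not q, 1
10. p, 1
11. not Dia (q and r), 2
12. not (q and r), 0
13. not (q and r), 1
14. not (q and r), 2
15. not r, 0
Accessibility: 0R0, 0R1, 0R2, 1R0, 1R1, 1R2, 2R0, 2R1, 2R2
Branch closes: r and not r both at 0.
Every branch closes (one shown): valid in S5.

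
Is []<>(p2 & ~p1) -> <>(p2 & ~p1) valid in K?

Tableau for the negation ~([]<>(p2 & ~p1) -> <>(p2 & ~p1)):
1. ~([]<>(p2 & ~p1) -> <>(p2 & ~p1)), 0
2. []<>(p2 & ~p1), 0
3. ~<>(p2 & ~p1), 0
The negation has an open branch (countermodel exists).

Invalid (countermodel exists)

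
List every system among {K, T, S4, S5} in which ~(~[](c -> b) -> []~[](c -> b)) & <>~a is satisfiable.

K, T, S4

S5-tableau for the formula:
1. ~(~[](c -> b) -> []~[](c -> b)) & <>~a, 0
2. ~(~[](c -> b) -> []~[](c -> b)), 0
3. <>~a, 0
4. ~[](c -> b), 0
5. ~[]~[](c -> b), 0
6. ~a, 1
7. ~(c -> b), 2
8. c, 2
9. ~b, 2
10. [](c -> b), 3
11. c -> b, 0
12. c -> b, 1
13. c -> b, 2
14. c -> b, 3
15. b, 0
16. b, 1
17. b, 2
Accessibility: 0R0, 0R1, 0R2, 0R3, 1R0, 1R1, 1R2, 1R3, 2R0, 2R1, 2R2, 2R3, 3R0, 3R1, 3R2, 3R3
Branch closes: b and ~b both at 2.
Every branch closes (one shown): unsatisfiable in S5.
S4-tableau for the formula:
1. ~(~[](c -> b) -> []~[](c -> b)) & <>~a, 0
2. ~(~[](c -> b) -> []~[](c -> b)), 0
3. <>~a, 0
4. ~[](c -> b), 0
5. ~[]~[](c -> b), 0
6. ~a, 1
7. ~(c -> b), 2
8. c, 2
9. ~b, 2
10. [](c -> b), 3
11. c -> b, 3
12. b, 3
Accessibility: 0R0, 0R1, 0R2, 0R3, 1R1, 2R2, 3R3
Complete open branch: satisfiable in S4, hence also in K, T (this S4-model is also a K-model and a T-model).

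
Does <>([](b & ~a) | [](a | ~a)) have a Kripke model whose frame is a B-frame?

1. <>([](b & ~a) | [](a | ~a)), u
2. [](b & ~a) | [](a | ~a), v
3. [](a | ~a), v
4. a | ~a, u
5. a | ~a, v
6. ~a, u
7. ~a, v
Accessibility: uRu, uRv, vRu, vRv

Yes, satisfiable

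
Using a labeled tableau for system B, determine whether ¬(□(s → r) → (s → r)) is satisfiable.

1. ¬(□(s → r) → (s → r)), w0
2. □(s → r), w0
3. ¬(s → r), w0
4. s, w0
5. ¬r, w0
6. s → r, w0
7. r, w0
Accessibility: w0Rw0
Branch closes: r and ¬r both at w0.
All branches of the tableau close; one closing branch shown above.

No, unsatisfiable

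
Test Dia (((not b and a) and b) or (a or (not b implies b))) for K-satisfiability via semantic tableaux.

Satisfiable

1. Dia (((not b and a) and b) or (a or (not b implies b))), w0
2. ((not b and a) and b) or (a or (not b implies b)), w1   [Dia-rule on 1: fresh world w1, w0Rw1]
3. a or (not b implies b), w1   [or-rule on 2 (branches; this branch)]
4. not b implies b, w1   [or-rule on 3 (branches; this branch)]
5. b, w1   [implies-rule on 4 (branches; this branch)]
Accessibility: w0Rw1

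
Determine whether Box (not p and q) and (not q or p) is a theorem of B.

Tableau for the negation not (Box (not p and q) and (not q or p)):
1. not (Box (not p and q) and (not q or p)), u
2. not (not q or p), u
3. q, u
4. not p, u
Accessibility: uRu
The negation has an open branch (countermodel exists).

Not valid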